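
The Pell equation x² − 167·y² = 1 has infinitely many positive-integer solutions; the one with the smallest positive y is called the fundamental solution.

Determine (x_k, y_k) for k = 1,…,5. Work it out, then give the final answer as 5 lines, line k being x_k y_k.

[12; 1,11,1,24] for √167; ℓ=4 ⇒ convergent index 3
i=0: a=12 ⇒ p=12, q=1
i=1: a=1 ⇒ p=13, q=1
i=2: a=11 ⇒ p=155, q=12
i=3: a=1 ⇒ p=168, q=13
→ (168, 13).  Check: 168²=28224, 167·13²=28223, difference 1.
(168+13√167)^2 = 56447 + 4368√167
(168+13√167)^3 = 18966024 + 1467635√167
(168+13√167)^4 = 6372527617 + 493120992√167
(168+13√167)^5 = 2141150313288 + 165687185677√167

168 13
56447 4368
18966024 1467635
6372527617 493120992
2141150313288 165687185677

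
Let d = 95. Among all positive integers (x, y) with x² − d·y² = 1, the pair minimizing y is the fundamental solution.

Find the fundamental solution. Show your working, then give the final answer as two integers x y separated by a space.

39 4

[9; 1,2,1,18] for √95; ℓ=4 ⇒ convergent index 3
k=0  a_k=9  p_k/q_k = 9/1
…
k=2  a_k=2  p_k/q_k = 29/3
k=3  a_k=1  p_k/q_k = 39/4
(x₁, y₁) = (39, 4);  39² − 95·4² = 1 ✓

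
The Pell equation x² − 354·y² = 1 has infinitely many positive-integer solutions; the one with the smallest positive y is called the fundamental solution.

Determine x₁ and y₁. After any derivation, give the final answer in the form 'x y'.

258065 13716

√354 → a₀=18, period (1,4,2,2,18,2,2,4,1,36); ℓ=10 even so k=9
a_0=18:  p_0=18·1+0=18,  q_0=18·0+1=1
…
a_4=2:  p_4=2·207+94=508,  q_4=2·11+5=27
a_5=18:  p_5=18·508+207=9351,  q_5=18·27+11=497
a_6=2:  p_6=2·9351+508=19210,  q_6=2·497+27=1021
a_7=2:  p_7=2·19210+9351=47771,  q_7=2·1021+497=2539
a_8=4:  p_8=4·47771+19210=210294,  q_8=4·2539+1021=11177
a_9=1:  p_9=1·210294+47771=258065,  q_9=1·11177+2539=13716
fundamental: x₁=258065, y₁=13716  (since 66597544225 − 354·188128656 = 1)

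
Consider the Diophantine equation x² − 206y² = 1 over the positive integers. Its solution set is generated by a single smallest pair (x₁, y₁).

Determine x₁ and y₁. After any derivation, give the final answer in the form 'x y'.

59535 4148

√206 = [14; 2,1,5,14,5,1,2,28, …], period ℓ=8 (even) → k=7
i=0: a=14 ⇒ p=14, q=1
…
i=4: a=14 ⇒ p=3459, q=241
…
i=6: a=1 ⇒ p=20998, q=1463
i=7: a=2 ⇒ p=59535, q=4148
→ (59535, 4148).  Check: 59535²=3544416225, 206·4148²=3544416224, difference 1.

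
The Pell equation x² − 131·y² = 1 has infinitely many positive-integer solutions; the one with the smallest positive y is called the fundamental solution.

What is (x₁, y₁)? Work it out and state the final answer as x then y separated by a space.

10610 927

√131 = [11; 2,4,11,4,2,22, …], period ℓ=6 (even) → k=5
step 0: (11, 1)  from 11·(1,0) + (0,1)
step 1: (23, 2)  from 2·(11,1) + (1,0)
…
step 4: (4727, 413)  from 4·(1156,101) + (103,9)
step 5: (10610, 927)  from 2·(4727,413) + (1156,101)
(x₁, y₁) = (10610, 927);  10610² − 131·927² = 1 ✓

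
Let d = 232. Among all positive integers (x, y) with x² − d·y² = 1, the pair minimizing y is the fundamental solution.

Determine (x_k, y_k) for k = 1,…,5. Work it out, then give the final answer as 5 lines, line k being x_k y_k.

√232 → a₀=15, period (4,3,7,3,4,30); ℓ=6 even so k=5
a_0=15:  p_0=15·1+0=15,  q_0=15·0+1=1
a_1=4:  p_1=4·15+1=61,  q_1=4·1+0=4
a_2=3:  p_2=3·61+15=198,  q_2=3·4+1=13
…
a_4=3:  p_4=3·1447+198=4539,  q_4=3·95+13=298
a_5=4:  p_5=4·4539+1447=19603,  q_5=4·298+95=1287
fundamental: x₁=19603, y₁=1287  (since 384277609 − 232·1656369 = 1)
n=2: (19603,1287)∘(19603,1287) = (19603·19603+232·1287·1287, 19603·1287+1287·19603) = (768555217,50458122)
n=3: (768555217,50458122)∘(19603,1287) = (19603·768555217+232·1287·50458122, 19603·50458122+1287·768555217) = (30131975818099,1978261129845)
n=4: (30131975818099,1978261129845)∘(19603,1287) = (19603·30131975818099+232·1287·1978261129845, 19603·1978261129845+1287·30131975818099) = (1181354243155834177,77559705806244948)
n=5: (1181354243155834177,77559705806244948)∘(19603,1287) = (19603·1181354243155834177+232·1287·77559705806244948, 19603·77559705806244948+1287·1181354243155834177) = (46316174427035658925363,3040805823861378301443)

19603 1287
768555217 50458122
30131975818099 1978261129845
1181354243155834177 77559705806244948
46316174427035658925363 3040805823861378301443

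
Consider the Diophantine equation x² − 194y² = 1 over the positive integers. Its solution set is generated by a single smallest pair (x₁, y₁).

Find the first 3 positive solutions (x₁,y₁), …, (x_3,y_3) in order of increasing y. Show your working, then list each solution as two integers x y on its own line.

195 14
76049 5460
29658915 2129386

√194 → a₀=13, period (1,12,1,26); ℓ=4 even so k=3
i=0: a=13 ⇒ p=13, q=1
…
i=2: a=12 ⇒ p=181, q=13
i=3: a=1 ⇒ p=195, q=14
(x₁, y₁) = (195, 14);  195² − 194·14² = 1 ✓
(x_2, y_2) = (195·195 + 194·14·14, 195·14 + 14·195) = (76049, 5460)
(x_3, y_3) = (195·76049 + 194·14·5460, 195·5460 + 14·76049) = (29658915, 2129386)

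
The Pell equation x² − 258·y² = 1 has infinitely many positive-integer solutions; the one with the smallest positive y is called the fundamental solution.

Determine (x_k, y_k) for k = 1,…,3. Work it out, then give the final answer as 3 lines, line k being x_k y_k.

√258 → a₀=16, period (16,32); ℓ=2 even so k=1
k=0  a_k=16  p_k/q_k = 16/1
k=1  a_k=16  p_k/q_k = 257/16
(x₁, y₁) = (257, 16);  257² − 258·16² = 1 ✓
(257+16√258)^2 = 132097 + 8224√258
(257+16√258)^3 = 67897601 + 4227120√258

257 16
132097 8224
67897601 4227120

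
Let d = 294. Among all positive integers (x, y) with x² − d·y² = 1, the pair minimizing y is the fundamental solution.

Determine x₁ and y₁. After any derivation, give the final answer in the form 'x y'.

4801 280

√294 = [17; 6,1,4,1,6,34, …], period ℓ=6 (even) → k=5
a_0=17:  p_0=17·1+0=17,  q_0=17·0+1=1
…
a_2=1:  p_2=1·103+17=120,  q_2=1·6+1=7
a_3=4:  p_3=4·120+103=583,  q_3=4·7+6=34
a_4=1:  p_4=1·583+120=703,  q_4=1·34+7=41
a_5=6:  p_5=6·703+583=4801,  q_5=6·41+34=280
→ (4801, 280).  Check: 4801²=23049601, 294·280²=23049600, difference 1.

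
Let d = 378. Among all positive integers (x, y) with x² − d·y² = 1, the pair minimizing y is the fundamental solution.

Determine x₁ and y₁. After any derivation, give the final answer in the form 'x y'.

8749 450

d=378: √d = [19; 2,3,1,4,1,3,2,38] (ℓ=8, even), read p_7/q_7
step 0: (19, 1)  from 19·(1,0) + (0,1)
step 1: (39, 2)  from 2·(19,1) + (1,0)
…
step 5: (1011, 52)  from 1·(836,43) + (175,9)
step 6: (3869, 199)  from 3·(1011,52) + (836,43)
step 7: (8749, 450)  from 2·(3869,199) + (1011,52)
(x₁, y₁) = (8749, 450);  8749² − 378·450² = 1 ✓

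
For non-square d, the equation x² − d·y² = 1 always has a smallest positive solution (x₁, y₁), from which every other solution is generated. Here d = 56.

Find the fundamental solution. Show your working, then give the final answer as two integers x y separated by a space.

√56 = [7; 2,14, …], period ℓ=2 (even) → k=1
i=0: a=7 ⇒ p=7, q=1
i=1: a=2 ⇒ p=15, q=2
→ (15, 2).  Check: 15²=225, 56·2²=224, difference 1.

15 2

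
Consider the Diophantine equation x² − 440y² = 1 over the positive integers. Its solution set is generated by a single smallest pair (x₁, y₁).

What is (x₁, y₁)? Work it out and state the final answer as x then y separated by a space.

√440 = [20; 1,40, …], period ℓ=2 (even) → k=1
a_0=20:  p_0=20·1+0=20,  q_0=20·0+1=1
a_1=1:  p_1=1·20+1=21,  q_1=1·1+0=1
→ (21, 1).  Check: 21²=441, 440·1²=440, difference 1.

21 1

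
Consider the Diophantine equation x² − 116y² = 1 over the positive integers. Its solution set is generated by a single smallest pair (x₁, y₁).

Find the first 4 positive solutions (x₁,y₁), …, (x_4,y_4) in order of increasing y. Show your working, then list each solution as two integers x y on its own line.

9801 910
192119201 17837820
3765920568201 349656946730
73819574785756801 6853975451963640

√116 → a₀=10, period (1,3,2,1,4,1,2,3,1,20); ℓ=10 even so k=9
i=0: a=10 ⇒ p=10, q=1
i=1: a=1 ⇒ p=11, q=1
i=2: a=3 ⇒ p=43, q=4
i=3: a=2 ⇒ p=97, q=9
i=4: a=1 ⇒ p=140, q=13
…
i=7: a=2 ⇒ p=2251, q=209
i=8: a=3 ⇒ p=7550, q=701
i=9: a=1 ⇒ p=9801, q=910
fundamental: x₁=9801, y₁=910  (since 96059601 − 116·828100 = 1)
(9801+910√116)^2 = 192119201 + 17837820√116
(9801+910√116)^3 = 3765920568201 + 349656946730√116
(9801+910√116)^4 = 73819574785756801 + 6853975451963640√116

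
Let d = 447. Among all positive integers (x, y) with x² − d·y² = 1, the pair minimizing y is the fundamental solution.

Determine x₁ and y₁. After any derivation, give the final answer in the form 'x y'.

√447 = [21; 7,42, …], period ℓ=2 (even) → k=1
a_0=21:  p_0=21·1+0=21,  q_0=21·0+1=1
a_1=7:  p_1=7·21+1=148,  q_1=7·1+0=7
→ (148, 7).  Check: 148²=21904, 447·7²=21903, difference 1.

148 7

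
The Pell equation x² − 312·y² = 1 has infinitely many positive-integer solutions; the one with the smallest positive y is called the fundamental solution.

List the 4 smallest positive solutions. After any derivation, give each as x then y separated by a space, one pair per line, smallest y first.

d=312: √d = [17; 1,1,1,34] (ℓ=4, even), read p_3/q_3
i=0: a=17 ⇒ p=17, q=1
…
i=2: a=1 ⇒ p=35, q=2
i=3: a=1 ⇒ p=53, q=3
fundamental: x₁=53, y₁=3  (since 2809 − 312·9 = 1)
(53+3√312)^2 = 5617 + 318√312
(53+3√312)^3 = 595349 + 33705√312
(53+3√312)^4 = 63101377 + 3572412√312

53 3
5617 318
595349 33705
63101377 3572412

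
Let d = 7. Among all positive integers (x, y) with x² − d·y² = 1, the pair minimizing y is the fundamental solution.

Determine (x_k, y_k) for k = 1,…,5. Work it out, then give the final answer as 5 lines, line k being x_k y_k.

8 3
127 48
2024 765
32257 12192
514088 194307

[2; 1,1,1,4] for √7; ℓ=4 ⇒ convergent index 3
step 0: (2, 1)  from 2·(1,0) + (0,1)
step 1: (3, 1)  from 1·(2,1) + (1,0)
step 2: (5, 2)  from 1·(3,1) + (2,1)
step 3: (8, 3)  from 1·(5,2) + (3,1)
fundamental: x₁=8, y₁=3  (since 64 − 7·9 = 1)
(8+3√7)^2 = 127 + 48√7
(8+3√7)^3 = 2024 + 765√7
(8+3√7)^4 = 32257 + 12192√7
(8+3√7)^5 = 514088 + 194307√7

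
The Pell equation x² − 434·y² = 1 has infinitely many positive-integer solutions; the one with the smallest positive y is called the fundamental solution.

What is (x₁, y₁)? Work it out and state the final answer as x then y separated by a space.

√434 → a₀=20, period (1,4,1,40); ℓ=4 even so k=3
k=0  a_k=20  p_k/q_k = 20/1
k=1  a_k=1  p_k/q_k = 21/1
k=2  a_k=4  p_k/q_k = 104/5
k=3  a_k=1  p_k/q_k = 125/6
(x₁, y₁) = (125, 6);  125² − 434·6² = 1 ✓

125 6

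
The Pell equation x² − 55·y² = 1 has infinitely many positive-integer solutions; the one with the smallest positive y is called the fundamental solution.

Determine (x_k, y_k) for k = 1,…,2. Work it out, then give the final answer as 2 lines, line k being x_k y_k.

√55 = [7; 2,2,2,14, …], period ℓ=4 (even) → k=3
i=0: a=7 ⇒ p=7, q=1
i=1: a=2 ⇒ p=15, q=2
i=2: a=2 ⇒ p=37, q=5
i=3: a=2 ⇒ p=89, q=12
→ (89, 12).  Check: 89²=7921, 55·12²=7920, difference 1.
(89+12√55)^2 = 15841 + 2136√55

89 12
15841 2136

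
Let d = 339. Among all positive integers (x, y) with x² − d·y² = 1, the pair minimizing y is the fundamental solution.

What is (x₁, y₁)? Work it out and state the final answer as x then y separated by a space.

97970 5321

[18; 2,2,2,1,17,1,2,2,2,36] for √339; ℓ=10 ⇒ convergent index 9
i=0: a=18 ⇒ p=18, q=1
i=1: a=2 ⇒ p=37, q=2
i=2: a=2 ⇒ p=92, q=5
i=3: a=2 ⇒ p=221, q=12
i=4: a=1 ⇒ p=313, q=17
i=5: a=17 ⇒ p=5542, q=301
i=6: a=1 ⇒ p=5855, q=318
i=7: a=2 ⇒ p=17252, q=937
i=8: a=2 ⇒ p=40359, q=2192
i=9: a=2 ⇒ p=97970, q=5321
fundamental: x₁=97970, y₁=5321  (since 9598120900 − 339·28313041 = 1)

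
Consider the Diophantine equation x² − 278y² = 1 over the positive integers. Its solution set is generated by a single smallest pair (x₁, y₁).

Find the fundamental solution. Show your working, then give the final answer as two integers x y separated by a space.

[16; 1,2,16,2,1,32] for √278; ℓ=6 ⇒ convergent index 5
i=0: a=16 ⇒ p=16, q=1
i=1: a=1 ⇒ p=17, q=1
i=2: a=2 ⇒ p=50, q=3
i=3: a=16 ⇒ p=817, q=49
i=4: a=2 ⇒ p=1684, q=101
i=5: a=1 ⇒ p=2501, q=150
(x₁, y₁) = (2501, 150);  2501² − 278·150² = 1 ✓

2501 150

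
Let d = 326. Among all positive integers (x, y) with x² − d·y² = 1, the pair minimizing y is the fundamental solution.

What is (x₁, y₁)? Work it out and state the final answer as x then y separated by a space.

325 18

[18; 18,36] for √326; ℓ=2 ⇒ convergent index 1
step 0: (18, 1)  from 18·(1,0) + (0,1)
step 1: (325, 18)  from 18·(18,1) + (1,0)
→ (325, 18).  Check: 325²=105625, 326·18²=105624, difference 1.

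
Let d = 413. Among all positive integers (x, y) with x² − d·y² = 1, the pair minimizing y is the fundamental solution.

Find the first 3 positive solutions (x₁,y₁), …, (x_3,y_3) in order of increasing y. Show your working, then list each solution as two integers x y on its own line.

d=413: √d = [20; 3,9,1,4,1,9,3,40] (ℓ=8, even), read p_7/q_7
i=0: a=20 ⇒ p=20, q=1
…
i=2: a=9 ⇒ p=569, q=28
…
i=4: a=4 ⇒ p=3089, q=152
…
i=6: a=9 ⇒ p=36560, q=1799
i=7: a=3 ⇒ p=113399, q=5580
(x₁, y₁) = (113399, 5580);  113399² − 413·5580² = 1 ✓
n=2: (113399,5580)∘(113399,5580) = (113399·113399+413·5580·5580, 113399·5580+5580·113399) = (25718666401,1265532840)
n=3: (25718666401,1265532840)∘(113399,5580) = (113399·25718666401+413·5580·1265532840, 113399·1265532840+5580·25718666401) = (5832942102300599,287020317040740)

113399 5580
25718666401 1265532840
5832942102300599 287020317040740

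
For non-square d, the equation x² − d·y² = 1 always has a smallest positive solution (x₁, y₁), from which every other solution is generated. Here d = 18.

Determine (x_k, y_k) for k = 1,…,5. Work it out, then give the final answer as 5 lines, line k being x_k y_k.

[4; 4,8] for √18; ℓ=2 ⇒ convergent index 1
a_0=4:  p_0=4·1+0=4,  q_0=4·0+1=1
a_1=4:  p_1=4·4+1=17,  q_1=4·1+0=4
(x₁, y₁) = (17, 4);  17² − 18·4² = 1 ✓
(17+4√18)^2 = 577 + 136√18
(17+4√18)^3 = 19601 + 4620√18
(17+4√18)^4 = 665857 + 156944√18
(17+4√18)^5 = 22619537 + 5331476√18

17 4
577 136
19601 4620
665857 156944
22619537 5331476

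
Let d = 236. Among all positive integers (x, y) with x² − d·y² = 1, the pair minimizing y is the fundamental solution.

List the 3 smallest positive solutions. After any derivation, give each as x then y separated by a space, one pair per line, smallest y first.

561799 36570
631236232801 41089978860
709255768702176199 46168618067101710

d=236: √d = [15; 2,1,3,5,1,6,1,5,3,1,2,30] (ℓ=12, even), read p_11/q_11
i=0: a=15 ⇒ p=15, q=1
i=1: a=2 ⇒ p=31, q=2
i=2: a=1 ⇒ p=46, q=3
i=3: a=3 ⇒ p=169, q=11
…
i=5: a=1 ⇒ p=1060, q=69
i=6: a=6 ⇒ p=7251, q=472
i=7: a=1 ⇒ p=8311, q=541
…
i=9: a=3 ⇒ p=154729, q=10072
i=10: a=1 ⇒ p=203535, q=13249
i=11: a=2 ⇒ p=561799, q=36570
→ (561799, 36570).  Check: 561799²=315618116401, 236·36570²=315618116400, difference 1.
k=2:  x_2 = 561799·561799+236·36570·36570 = 631236232801,  y_2 = 561799·36570+36570·561799 = 41089978860
k=3:  x_3 = 561799·631236232801+236·36570·41089978860 = 709255768702176199,  y_3 = 561799·41089978860+36570·631236232801 = 46168618067101710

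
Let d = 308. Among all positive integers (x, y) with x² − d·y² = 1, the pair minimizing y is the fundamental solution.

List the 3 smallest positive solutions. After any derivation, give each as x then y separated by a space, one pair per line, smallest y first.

d=308: √d = [17; 1,1,4,1,1,34] (ℓ=6, even), read p_5/q_5
a_0=17:  p_0=17·1+0=17,  q_0=17·0+1=1
…
a_4=1:  p_4=1·158+35=193,  q_4=1·9+2=11
a_5=1:  p_5=1·193+158=351,  q_5=1·11+9=20
→ (351, 20).  Check: 351²=123201, 308·20²=123200, difference 1.
n=2: (351,20)∘(351,20) = (351·351+308·20·20, 351·20+20·351) = (246401,14040)
n=3: (246401,14040)∘(351,20) = (351·246401+308·20·14040, 351·14040+20·246401) = (172973151,9856060)

351 20
246401 14040
172973151 9856060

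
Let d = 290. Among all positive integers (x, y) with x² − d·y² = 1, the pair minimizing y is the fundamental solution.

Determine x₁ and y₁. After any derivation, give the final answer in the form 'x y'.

√290 → a₀=17, period (34); ℓ=1 odd so k=1
i=0: a=17 ⇒ p=17, q=1
i=1: a=34 ⇒ p=579, q=34
fundamental: x₁=579, y₁=34  (since 335241 − 290·1156 = 1)

579 34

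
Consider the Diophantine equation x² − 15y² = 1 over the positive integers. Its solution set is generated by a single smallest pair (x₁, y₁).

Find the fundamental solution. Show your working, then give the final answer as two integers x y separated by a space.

4 1

[3; 1,6] for √15; ℓ=2 ⇒ convergent index 1
i=0: a=3 ⇒ p=3, q=1
i=1: a=1 ⇒ p=4, q=1
fundamental: x₁=4, y₁=1  (since 16 − 15·1 = 1)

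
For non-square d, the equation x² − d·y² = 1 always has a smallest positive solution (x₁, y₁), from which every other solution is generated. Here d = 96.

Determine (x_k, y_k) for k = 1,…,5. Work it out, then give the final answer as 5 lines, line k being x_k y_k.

49 5
4801 490
470449 48015
46099201 4704980
4517251249 461040025

[9; 1,3,1,18] for √96; ℓ=4 ⇒ convergent index 3
a_0=9:  p_0=9·1+0=9,  q_0=9·0+1=1
…
a_2=3:  p_2=3·10+9=39,  q_2=3·1+1=4
a_3=1:  p_3=1·39+10=49,  q_3=1·4+1=5
→ (49, 5).  Check: 49²=2401, 96·5²=2400, difference 1.
n=2: (49,5)∘(49,5) = (49·49+96·5·5, 49·5+5·49) = (4801,490)
n=3: (4801,490)∘(49,5) = (49·4801+96·5·490, 49·490+5·4801) = (470449,48015)
n=4: (470449,48015)∘(49,5) = (49·470449+96·5·48015, 49·48015+5·470449) = (46099201,4704980)
n=5: (46099201,4704980)∘(49,5) = (49·46099201+96·5·4704980, 49·4704980+5·46099201) = (4517251249,461040025)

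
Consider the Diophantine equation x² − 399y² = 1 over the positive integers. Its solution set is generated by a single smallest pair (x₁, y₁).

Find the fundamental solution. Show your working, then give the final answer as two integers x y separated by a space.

20 1

d=399: √d = [19; 1,38] (ℓ=2, even), read p_1/q_1
step 0: (19, 1)  from 19·(1,0) + (0,1)
step 1: (20, 1)  from 1·(19,1) + (1,0)
(x₁, y₁) = (20, 1);  20² − 399·1² = 1 ✓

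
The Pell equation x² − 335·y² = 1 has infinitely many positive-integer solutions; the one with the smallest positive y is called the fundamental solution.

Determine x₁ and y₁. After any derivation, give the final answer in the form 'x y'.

[18; 3,3,3,36] for √335; ℓ=4 ⇒ convergent index 3
k=0  a_k=18  p_k/q_k = 18/1
k=1  a_k=3  p_k/q_k = 55/3
k=2  a_k=3  p_k/q_k = 183/10
k=3  a_k=3  p_k/q_k = 604/33
→ (604, 33).  Check: 604²=364816, 335·33²=364815, difference 1.

604 33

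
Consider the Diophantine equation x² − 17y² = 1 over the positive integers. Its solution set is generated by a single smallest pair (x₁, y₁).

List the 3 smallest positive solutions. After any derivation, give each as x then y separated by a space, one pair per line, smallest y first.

33 8
2177 528
143649 34840

√17 = [4; 8, …], period ℓ=1 (odd) → k=1
step 0: (4, 1)  from 4·(1,0) + (0,1)
step 1: (33, 8)  from 8·(4,1) + (1,0)
fundamental: x₁=33, y₁=8  (since 1089 − 17·64 = 1)
k=2:  x_2 = 33·33+17·8·8 = 2177,  y_2 = 33·8+8·33 = 528
k=3:  x_3 = 33·2177+17·8·528 = 143649,  y_3 = 33·528+8·2177 = 34840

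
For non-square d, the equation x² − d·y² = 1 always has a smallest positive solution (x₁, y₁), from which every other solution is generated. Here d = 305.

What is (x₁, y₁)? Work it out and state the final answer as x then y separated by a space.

489 28

d=305: √d = [17; 2,6,2,34] (ℓ=4, even), read p_3/q_3
step 0: (17, 1)  from 17·(1,0) + (0,1)
…
step 2: (227, 13)  from 6·(35,2) + (17,1)
step 3: (489, 28)  from 2·(227,13) + (35,2)
→ (489, 28).  Check: 489²=239121, 305·28²=239120, difference 1.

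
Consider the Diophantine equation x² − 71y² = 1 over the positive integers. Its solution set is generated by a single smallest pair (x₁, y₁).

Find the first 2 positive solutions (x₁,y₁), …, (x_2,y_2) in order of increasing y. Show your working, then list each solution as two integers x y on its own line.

d=71: √d = [8; 2,2,1,7,1,2,2,16] (ℓ=8, even), read p_7/q_7
a_0=8:  p_0=8·1+0=8,  q_0=8·0+1=1
…
a_2=2:  p_2=2·17+8=42,  q_2=2·2+1=5
…
a_6=2:  p_6=2·514+455=1483,  q_6=2·61+54=176
a_7=2:  p_7=2·1483+514=3480,  q_7=2·176+61=413
fundamental: x₁=3480, y₁=413  (since 12110400 − 71·170569 = 1)
n=2: (3480,413)∘(3480,413) = (3480·3480+71·413·413, 3480·413+413·3480) = (24220799,2874480)

3480 413
24220799 2874480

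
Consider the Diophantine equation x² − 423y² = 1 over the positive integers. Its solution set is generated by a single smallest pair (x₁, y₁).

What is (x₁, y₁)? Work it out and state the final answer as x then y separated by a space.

√423 → a₀=20, period (1,1,3,4,3,1,1,40); ℓ=8 even so k=7
i=0: a=20 ⇒ p=20, q=1
…
i=6: a=1 ⇒ p=2612, q=127
i=7: a=1 ⇒ p=4607, q=224
→ (4607, 224).  Check: 4607²=21224449, 423·224²=21224448, difference 1.

4607 224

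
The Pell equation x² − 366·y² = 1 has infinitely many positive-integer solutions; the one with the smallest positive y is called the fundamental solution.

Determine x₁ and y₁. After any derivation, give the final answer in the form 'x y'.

907925 47458

[19; 7,1,1,1,2,12,2,1,1,1,7,38] for √366; ℓ=12 ⇒ convergent index 11
a_0=19:  p_0=19·1+0=19,  q_0=19·0+1=1
…
a_3=1:  p_3=1·153+134=287,  q_3=1·8+7=15
…
a_6=12:  p_6=12·1167+440=14444,  q_6=12·61+23=755
a_7=2:  p_7=2·14444+1167=30055,  q_7=2·755+61=1571
…
a_9=1:  p_9=1·44499+30055=74554,  q_9=1·2326+1571=3897
a_10=1:  p_10=1·74554+44499=119053,  q_10=1·3897+2326=6223
a_11=7:  p_11=7·119053+74554=907925,  q_11=7·6223+3897=47458
fundamental: x₁=907925, y₁=47458  (since 824327805625 − 366·2252261764 = 1)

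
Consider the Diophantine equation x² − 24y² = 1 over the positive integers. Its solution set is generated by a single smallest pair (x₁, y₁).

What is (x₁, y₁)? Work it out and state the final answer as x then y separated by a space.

5 1

√24 = [4; 1,8, …], period ℓ=2 (even) → k=1
k=0  a_k=4  p_k/q_k = 4/1
k=1  a_k=1  p_k/q_k = 5/1
→ (5, 1).  Check: 5²=25, 24·1²=24, difference 1.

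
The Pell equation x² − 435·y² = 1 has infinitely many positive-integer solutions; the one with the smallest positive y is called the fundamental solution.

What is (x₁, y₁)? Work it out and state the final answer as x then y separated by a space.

√435 = [20; 1,5,1,40, …], period ℓ=4 (even) → k=3
i=0: a=20 ⇒ p=20, q=1
i=1: a=1 ⇒ p=21, q=1
i=2: a=5 ⇒ p=125, q=6
i=3: a=1 ⇒ p=146, q=7
fundamental: x₁=146, y₁=7  (since 21316 − 435·49 = 1)

146 7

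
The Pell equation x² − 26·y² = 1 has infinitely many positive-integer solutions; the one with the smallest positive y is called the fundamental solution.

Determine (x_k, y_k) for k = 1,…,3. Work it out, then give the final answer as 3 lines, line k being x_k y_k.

d=26: √d = [5; 10] (ℓ=1, odd), read p_1/q_1
step 0: (5, 1)  from 5·(1,0) + (0,1)
step 1: (51, 10)  from 10·(5,1) + (1,0)
→ (51, 10).  Check: 51²=2601, 26·10²=2600, difference 1.
n=2: (51,10)∘(51,10) = (51·51+26·10·10, 51·10+10·51) = (5201,1020)
n=3: (5201,1020)∘(51,10) = (51·5201+26·10·1020, 51·1020+10·5201) = (530451,104030)

51 10
5201 1020
530451 104030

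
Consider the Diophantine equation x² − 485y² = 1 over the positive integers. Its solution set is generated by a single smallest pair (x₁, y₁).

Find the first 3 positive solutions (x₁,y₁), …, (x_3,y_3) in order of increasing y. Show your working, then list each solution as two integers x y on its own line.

969 44
1877921 85272
3639409929 165257092

d=485: √d = [22; 44] (ℓ=1, odd), read p_1/q_1
a_0=22:  p_0=22·1+0=22,  q_0=22·0+1=1
a_1=44:  p_1=44·22+1=969,  q_1=44·1+0=44
fundamental: x₁=969, y₁=44  (since 938961 − 485·1936 = 1)
k=2:  x_2 = 969·969+485·44·44 = 1877921,  y_2 = 969·44+44·969 = 85272
k=3:  x_3 = 969·1877921+485·44·85272 = 3639409929,  y_3 = 969·85272+44·1877921 = 165257092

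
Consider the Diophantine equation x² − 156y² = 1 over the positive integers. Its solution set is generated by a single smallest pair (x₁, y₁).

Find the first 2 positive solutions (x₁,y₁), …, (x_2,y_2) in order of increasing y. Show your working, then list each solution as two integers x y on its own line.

√156 = [12; 2,24, …], period ℓ=2 (even) → k=1
i=0: a=12 ⇒ p=12, q=1
i=1: a=2 ⇒ p=25, q=2
→ (25, 2).  Check: 25²=625, 156·2²=624, difference 1.
k=2:  x_2 = 25·25+156·2·2 = 1249,  y_2 = 25·2+2·25 = 100

25 2
1249 100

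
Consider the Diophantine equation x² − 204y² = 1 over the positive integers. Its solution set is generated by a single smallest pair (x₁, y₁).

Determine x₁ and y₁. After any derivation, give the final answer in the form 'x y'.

4999 350

[14; 3,1,1,6,1,1,3,28] for √204; ℓ=8 ⇒ convergent index 7
step 0: (14, 1)  from 14·(1,0) + (0,1)
…
step 2: (57, 4)  from 1·(43,3) + (14,1)
step 3: (100, 7)  from 1·(57,4) + (43,3)
…
step 6: (1414, 99)  from 1·(757,53) + (657,46)
step 7: (4999, 350)  from 3·(1414,99) + (757,53)
(x₁, y₁) = (4999, 350);  4999² − 204·350² = 1 ✓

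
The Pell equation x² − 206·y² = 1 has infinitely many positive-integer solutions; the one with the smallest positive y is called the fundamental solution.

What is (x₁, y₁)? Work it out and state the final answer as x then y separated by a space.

59535 4148

d=206: √d = [14; 2,1,5,14,5,1,2,28] (ℓ=8, even), read p_7/q_7
i=0: a=14 ⇒ p=14, q=1
…
i=2: a=1 ⇒ p=43, q=3
…
i=6: a=1 ⇒ p=20998, q=1463
i=7: a=2 ⇒ p=59535, q=4148
fundamental: x₁=59535, y₁=4148  (since 3544416225 − 206·17205904 = 1)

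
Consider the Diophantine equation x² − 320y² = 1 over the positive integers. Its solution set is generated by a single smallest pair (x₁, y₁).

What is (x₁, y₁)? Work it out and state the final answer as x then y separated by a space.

161 9

[17; 1,7,1,34] for √320; ℓ=4 ⇒ convergent index 3
k=0  a_k=17  p_k/q_k = 17/1
…
k=2  a_k=7  p_k/q_k = 143/8
k=3  a_k=1  p_k/q_k = 161/9
→ (161, 9).  Check: 161²=25921, 320·9²=25920, difference 1.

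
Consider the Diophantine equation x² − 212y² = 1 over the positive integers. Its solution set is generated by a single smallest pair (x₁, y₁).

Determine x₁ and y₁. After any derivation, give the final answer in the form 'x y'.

d=212: √d = [14; 1,1,3,1,1,…,1,1,28] (ℓ=14, even), read p_13/q_13
step 0: (14, 1)  from 14·(1,0) + (0,1)
…
step 3: (102, 7)  from 3·(29,2) + (15,1)
…
step 6: (364, 25)  from 1·(233,16) + (131,9)
…
step 9: (5198, 357)  from 1·(2781,191) + (2417,166)
…
step 11: (29135, 2001)  from 3·(7979,548) + (5198,357)
step 12: (37114, 2549)  from 1·(29135,2001) + (7979,548)
step 13: (66249, 4550)  from 1·(37114,2549) + (29135,2001)
→ (66249, 4550).  Check: 66249²=4388930001, 212·4550²=4388930000, difference 1.

66249 4550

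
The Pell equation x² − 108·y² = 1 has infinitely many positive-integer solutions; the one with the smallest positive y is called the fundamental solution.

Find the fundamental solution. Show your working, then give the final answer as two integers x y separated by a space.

1351 130

[10; 2,1,1,4,1,1,2,20] for √108; ℓ=8 ⇒ convergent index 7
a_0=10:  p_0=10·1+0=10,  q_0=10·0+1=1
a_1=2:  p_1=2·10+1=21,  q_1=2·1+0=2
a_2=1:  p_2=1·21+10=31,  q_2=1·2+1=3
…
a_4=4:  p_4=4·52+31=239,  q_4=4·5+3=23
…
a_6=1:  p_6=1·291+239=530,  q_6=1·28+23=51
a_7=2:  p_7=2·530+291=1351,  q_7=2·51+28=130
(x₁, y₁) = (1351, 130);  1351² − 108·130² = 1 ✓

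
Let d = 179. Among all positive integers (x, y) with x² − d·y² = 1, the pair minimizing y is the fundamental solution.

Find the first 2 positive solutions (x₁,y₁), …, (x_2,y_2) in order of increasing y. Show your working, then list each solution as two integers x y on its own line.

4190210 313191
35115719688199 2624672120220

[13; 2,1,1,1,3,…,1,2,26] for √179; ℓ=14 ⇒ convergent index 13
i=0: a=13 ⇒ p=13, q=1
…
i=2: a=1 ⇒ p=40, q=3
…
i=5: a=3 ⇒ p=388, q=29
i=6: a=5 ⇒ p=2047, q=153
i=7: a=13 ⇒ p=26999, q=2018
i=8: a=5 ⇒ p=137042, q=10243
i=9: a=3 ⇒ p=438125, q=32747
i=10: a=1 ⇒ p=575167, q=42990
…
i=12: a=1 ⇒ p=1588459, q=118727
i=13: a=2 ⇒ p=4190210, q=313191
fundamental: x₁=4190210, y₁=313191  (since 17557859844100 − 179·98088602481 = 1)
(x_2, y_2) = (4190210·4190210 + 179·313191·313191, 4190210·313191 + 313191·4190210) = (35115719688199, 2624672120220)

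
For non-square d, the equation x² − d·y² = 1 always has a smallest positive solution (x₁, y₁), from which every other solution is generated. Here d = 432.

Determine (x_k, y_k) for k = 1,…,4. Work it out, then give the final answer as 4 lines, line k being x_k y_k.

√432 = [20; 1,3,1,1,1,3,1,40, …], period ℓ=8 (even) → k=7
i=0: a=20 ⇒ p=20, q=1
i=1: a=1 ⇒ p=21, q=1
…
i=6: a=3 ⇒ p=1060, q=51
i=7: a=1 ⇒ p=1351, q=65
fundamental: x₁=1351, y₁=65  (since 1825201 − 432·4225 = 1)
n=2: (1351,65)∘(1351,65) = (1351·1351+432·65·65, 1351·65+65·1351) = (3650401,175630)
n=3: (3650401,175630)∘(1351,65) = (1351·3650401+432·65·175630, 1351·175630+65·3650401) = (9863382151,474552195)
n=4: (9863382151,474552195)∘(1351,65) = (1351·9863382151+432·65·474552195, 1351·474552195+65·9863382151) = (26650854921601,1282239855260)

1351 65
3650401 175630
9863382151 474552195
26650854921601 1282239855260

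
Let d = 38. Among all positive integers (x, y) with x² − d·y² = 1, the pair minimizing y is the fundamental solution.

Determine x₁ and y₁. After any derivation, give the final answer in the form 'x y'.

d=38: √d = [6; 6,12] (ℓ=2, even), read p_1/q_1
k=0  a_k=6  p_k/q_k = 6/1
k=1  a_k=6  p_k/q_k = 37/6
fundamental: x₁=37, y₁=6  (since 1369 − 38·36 = 1)

37 6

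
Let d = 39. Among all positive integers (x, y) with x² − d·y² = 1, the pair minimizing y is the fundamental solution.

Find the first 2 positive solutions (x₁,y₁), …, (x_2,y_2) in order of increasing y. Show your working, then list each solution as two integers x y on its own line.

√39 = [6; 4,12, …], period ℓ=2 (even) → k=1
k=0  a_k=6  p_k/q_k = 6/1
k=1  a_k=4  p_k/q_k = 25/4
(x₁, y₁) = (25, 4);  25² − 39·4² = 1 ✓
(25+4√39)^2 = 1249 + 200√39

25 4
1249 200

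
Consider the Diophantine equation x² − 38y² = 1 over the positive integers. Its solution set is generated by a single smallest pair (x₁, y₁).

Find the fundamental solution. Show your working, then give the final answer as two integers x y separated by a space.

√38 = [6; 6,12, …], period ℓ=2 (even) → k=1
a_0=6:  p_0=6·1+0=6,  q_0=6·0+1=1
a_1=6:  p_1=6·6+1=37,  q_1=6·1+0=6
fundamental: x₁=37, y₁=6  (since 1369 − 38·36 = 1)

37 6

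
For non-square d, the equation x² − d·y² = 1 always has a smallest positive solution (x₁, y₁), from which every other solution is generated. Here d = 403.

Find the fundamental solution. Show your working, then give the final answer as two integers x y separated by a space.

669878 33369

√403 = [20; 13,2,1,3,1,3,1,2,13,40, …], period ℓ=10 (even) → k=9
a_0=20:  p_0=20·1+0=20,  q_0=20·0+1=1
a_1=13:  p_1=13·20+1=261,  q_1=13·1+0=13
…
a_3=1:  p_3=1·542+261=803,  q_3=1·27+13=40
…
a_8=2:  p_8=2·17967+14213=50147,  q_8=2·895+708=2498
a_9=13:  p_9=13·50147+17967=669878,  q_9=13·2498+895=33369
fundamental: x₁=669878, y₁=33369  (since 448736534884 − 403·1113490161 = 1)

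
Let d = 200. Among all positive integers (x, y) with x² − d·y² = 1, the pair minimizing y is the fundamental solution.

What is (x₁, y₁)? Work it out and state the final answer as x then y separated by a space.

99 7

√200 → a₀=14, period (7,28); ℓ=2 even so k=1
a_0=14:  p_0=14·1+0=14,  q_0=14·0+1=1
a_1=7:  p_1=7·14+1=99,  q_1=7·1+0=7
(x₁, y₁) = (99, 7);  99² − 200·7² = 1 ✓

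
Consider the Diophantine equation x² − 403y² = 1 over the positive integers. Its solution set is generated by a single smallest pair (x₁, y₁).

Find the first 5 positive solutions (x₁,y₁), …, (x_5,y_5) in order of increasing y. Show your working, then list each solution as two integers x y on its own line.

669878 33369
897473069767 44706317964
1202394930058086974 59895557730143415
1610915821914004898868577 80245432842261314788776
2158234137903017152358511160238 107509300122956754498421235241

[20; 13,2,1,3,1,3,1,2,13,40] for √403; ℓ=10 ⇒ convergent index 9
k=0  a_k=20  p_k/q_k = 20/1
k=1  a_k=13  p_k/q_k = 261/13
k=2  a_k=2  p_k/q_k = 542/27
k=3  a_k=1  p_k/q_k = 803/40
k=4  a_k=3  p_k/q_k = 2951/147
…
k=6  a_k=3  p_k/q_k = 14213/708
…
k=8  a_k=2  p_k/q_k = 50147/2498
k=9  a_k=13  p_k/q_k = 669878/33369
→ (669878, 33369).  Check: 669878²=448736534884, 403·33369²=448736534883, difference 1.
(669878+33369√403)^2 = 897473069767 + 44706317964√403
(669878+33369√403)^3 = 1202394930058086974 + 59895557730143415√403
(669878+33369√403)^4 = 1610915821914004898868577 + 80245432842261314788776√403
(669878+33369√403)^5 = 2158234137903017152358511160238 + 107509300122956754498421235241√403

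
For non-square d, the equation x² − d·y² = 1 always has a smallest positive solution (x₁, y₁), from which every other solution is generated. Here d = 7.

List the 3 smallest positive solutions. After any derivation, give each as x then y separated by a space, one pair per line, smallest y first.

√7 → a₀=2, period (1,1,1,4); ℓ=4 even so k=3
a_0=2:  p_0=2·1+0=2,  q_0=2·0+1=1
…
a_2=1:  p_2=1·3+2=5,  q_2=1·1+1=2
a_3=1:  p_3=1·5+3=8,  q_3=1·2+1=3
→ (8, 3).  Check: 8²=64, 7·3²=63, difference 1.
n=2: (8,3)∘(8,3) = (8·8+7·3·3, 8·3+3·8) = (127,48)
n=3: (127,48)∘(8,3) = (8·127+7·3·48, 8·48+3·127) = (2024,765)

8 3
127 48
2024 765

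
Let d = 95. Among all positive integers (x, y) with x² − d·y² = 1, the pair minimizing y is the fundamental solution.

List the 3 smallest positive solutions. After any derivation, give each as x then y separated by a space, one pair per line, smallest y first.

39 4
3041 312
237159 24332

[9; 1,2,1,18] for √95; ℓ=4 ⇒ convergent index 3
i=0: a=9 ⇒ p=9, q=1
i=1: a=1 ⇒ p=10, q=1
i=2: a=2 ⇒ p=29, q=3
i=3: a=1 ⇒ p=39, q=4
fundamental: x₁=39, y₁=4  (since 1521 − 95·16 = 1)
n=2: (39,4)∘(39,4) = (39·39+95·4·4, 39·4+4·39) = (3041,312)
n=3: (3041,312)∘(39,4) = (39·3041+95·4·312, 39·312+4·3041) = (237159,24332)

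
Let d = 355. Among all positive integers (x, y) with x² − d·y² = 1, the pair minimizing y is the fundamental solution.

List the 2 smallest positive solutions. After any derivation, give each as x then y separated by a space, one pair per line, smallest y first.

√355 = [18; 1,5,3,3,1,6,1,3,3,5,1,36, …], period ℓ=12 (even) → k=11
i=0: a=18 ⇒ p=18, q=1
…
i=2: a=5 ⇒ p=113, q=6
…
i=6: a=6 ⇒ p=10457, q=555
…
i=10: a=5 ⇒ p=803418, q=42641
i=11: a=1 ⇒ p=954809, q=50676
(x₁, y₁) = (954809, 50676);  954809² − 355·50676² = 1 ✓
(x_2, y_2) = (954809·954809 + 355·50676·50676, 954809·50676 + 50676·954809) = (1823320452961, 96771801768)

954809 50676
1823320452961 96771801768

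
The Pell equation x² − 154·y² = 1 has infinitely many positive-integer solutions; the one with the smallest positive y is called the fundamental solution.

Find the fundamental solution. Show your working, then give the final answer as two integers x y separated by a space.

21295 1716

√154 → a₀=12, period (2,2,3,1,2,1,3,2,2,24); ℓ=10 even so k=9
a_0=12:  p_0=12·1+0=12,  q_0=12·0+1=1
a_1=2:  p_1=2·12+1=25,  q_1=2·1+0=2
…
a_5=2:  p_5=2·273+211=757,  q_5=2·22+17=61
…
a_8=2:  p_8=2·3847+1030=8724,  q_8=2·310+83=703
a_9=2:  p_9=2·8724+3847=21295,  q_9=2·703+310=1716
→ (21295, 1716).  Check: 21295²=453477025, 154·1716²=453477024, difference 1.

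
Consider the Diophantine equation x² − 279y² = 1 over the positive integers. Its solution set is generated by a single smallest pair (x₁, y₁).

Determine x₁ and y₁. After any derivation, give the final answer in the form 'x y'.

√279 → a₀=16, period (1,2,2,1,2,2,1,32); ℓ=8 even so k=7
k=0  a_k=16  p_k/q_k = 16/1
k=1  a_k=1  p_k/q_k = 17/1
k=2  a_k=2  p_k/q_k = 50/3
…
k=5  a_k=2  p_k/q_k = 451/27
k=6  a_k=2  p_k/q_k = 1069/64
k=7  a_k=1  p_k/q_k = 1520/91
→ (1520, 91).  Check: 1520²=2310400, 279·91²=2310399, difference 1.

1520 91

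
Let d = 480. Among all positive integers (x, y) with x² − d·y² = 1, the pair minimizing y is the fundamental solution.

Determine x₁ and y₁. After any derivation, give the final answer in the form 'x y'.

241 11

d=480: √d = [21; 1,9,1,42] (ℓ=4, even), read p_3/q_3
i=0: a=21 ⇒ p=21, q=1
i=1: a=1 ⇒ p=22, q=1
i=2: a=9 ⇒ p=219, q=10
i=3: a=1 ⇒ p=241, q=11
→ (241, 11).  Check: 241²=58081, 480·11²=58080, difference 1.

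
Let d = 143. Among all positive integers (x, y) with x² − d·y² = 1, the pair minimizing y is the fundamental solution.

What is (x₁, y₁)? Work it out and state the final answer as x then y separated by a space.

12 1

√143 = [11; 1,22, …], period ℓ=2 (even) → k=1
step 0: (11, 1)  from 11·(1,0) + (0,1)
step 1: (12, 1)  from 1·(11,1) + (1,0)
→ (12, 1).  Check: 12²=144, 143·1²=143, difference 1.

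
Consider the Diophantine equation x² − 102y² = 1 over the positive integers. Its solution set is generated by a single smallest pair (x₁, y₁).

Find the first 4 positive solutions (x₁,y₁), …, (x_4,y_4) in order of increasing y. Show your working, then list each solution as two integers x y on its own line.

101 10
20401 2020
4120901 408030
832401601 82420040

√102 = [10; 10,20, …], period ℓ=2 (even) → k=1
i=0: a=10 ⇒ p=10, q=1
i=1: a=10 ⇒ p=101, q=10
fundamental: x₁=101, y₁=10  (since 10201 − 102·100 = 1)
k=2:  x_2 = 101·101+102·10·10 = 20401,  y_2 = 101·10+10·101 = 2020
k=3:  x_3 = 101·20401+102·10·2020 = 4120901,  y_3 = 101·2020+10·20401 = 408030
k=4:  x_4 = 101·4120901+102·10·408030 = 832401601,  y_4 = 101·408030+10·4120901 = 82420040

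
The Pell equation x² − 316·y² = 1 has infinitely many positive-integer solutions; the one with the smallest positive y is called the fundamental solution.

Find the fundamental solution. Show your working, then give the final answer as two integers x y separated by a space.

√316 = [17; 1,3,2,8,2,3,1,34, …], period ℓ=8 (even) → k=7
a_0=17:  p_0=17·1+0=17,  q_0=17·0+1=1
a_1=1:  p_1=1·17+1=18,  q_1=1·1+0=1
a_2=3:  p_2=3·18+17=71,  q_2=3·1+1=4
…
a_4=8:  p_4=8·160+71=1351,  q_4=8·9+4=76
a_5=2:  p_5=2·1351+160=2862,  q_5=2·76+9=161
a_6=3:  p_6=3·2862+1351=9937,  q_6=3·161+76=559
a_7=1:  p_7=1·9937+2862=12799,  q_7=1·559+161=720
(x₁, y₁) = (12799, 720);  12799² − 316·720² = 1 ✓

12799 720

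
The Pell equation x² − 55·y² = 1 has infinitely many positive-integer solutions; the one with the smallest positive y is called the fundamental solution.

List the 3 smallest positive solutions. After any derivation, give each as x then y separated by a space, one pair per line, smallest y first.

d=55: √d = [7; 2,2,2,14] (ℓ=4, even), read p_3/q_3
i=0: a=7 ⇒ p=7, q=1
…
i=2: a=2 ⇒ p=37, q=5
i=3: a=2 ⇒ p=89, q=12
fundamental: x₁=89, y₁=12  (since 7921 − 55·144 = 1)
(89+12√55)^2 = 15841 + 2136√55
(89+12√55)^3 = 2819609 + 380196√55

89 12
15841 2136
2819609 380196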